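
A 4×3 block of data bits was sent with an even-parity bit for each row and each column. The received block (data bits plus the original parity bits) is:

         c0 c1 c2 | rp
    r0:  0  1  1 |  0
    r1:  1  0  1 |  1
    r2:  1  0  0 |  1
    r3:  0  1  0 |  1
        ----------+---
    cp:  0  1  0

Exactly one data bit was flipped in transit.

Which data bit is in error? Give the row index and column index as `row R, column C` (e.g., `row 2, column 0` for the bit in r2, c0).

row 1, column 1

Recompute each row's even parity and compare to rp:
  r0: data parity 0, sent rp 0 → ok
  r1: data parity 0, sent rp 1 → mismatch
  r2: data parity 1, sent rp 1 → ok
  r3: data parity 1, sent rp 1 → ok
Recompute each column's even parity and compare to cp:
  c0: data parity 0, sent cp 0 → ok
  c1: data parity 0, sent cp 1 → mismatch
  c2: data parity 0, sent cp 0 → ok
Exactly one row (r1) and one column (c1) fail → the flipped bit is at their intersection.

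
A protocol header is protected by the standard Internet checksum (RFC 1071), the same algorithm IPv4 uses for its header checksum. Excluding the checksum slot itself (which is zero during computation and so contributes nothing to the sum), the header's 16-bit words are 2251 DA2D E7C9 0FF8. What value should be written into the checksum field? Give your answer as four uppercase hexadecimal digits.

One's-complement addition (fold any carry out of bit 15 back into bit 0):
  0x2251 + 0xDA2D = 0x0FC7E
  0xFC7E + 0xE7C9 = 0x1E447 → wrap carry → 0xE448
  0xE448 + 0x0FF8 = 0x0F440
One's-complement sum = 0xF440.
Checksum = ~0xF440 & 0xFFFF = 0x0BBF.

0BBF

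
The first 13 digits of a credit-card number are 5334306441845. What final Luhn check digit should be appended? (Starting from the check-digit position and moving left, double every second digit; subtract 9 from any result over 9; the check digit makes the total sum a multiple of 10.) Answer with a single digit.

2

Partial digits right→left: 5 4 8 1 4 4 6 0 3 4 3 3 5
Double every second digit counting from the check-digit position (so the 1st, 3rd, 5th, ... of the partial from the right).
  doubled (with −9 where >9): 1 7 8 3 6 6 1 → sum 32
  kept as-is: 4 1 4 0 4 3 → sum 16
Total = 32 + 16 = 48.
Check digit = (10 − (48 mod 10)) mod 10 = 2.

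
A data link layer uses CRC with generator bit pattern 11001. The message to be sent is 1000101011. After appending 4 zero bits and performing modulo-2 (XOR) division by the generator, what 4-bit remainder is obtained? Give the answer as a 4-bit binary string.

Append 4 zeros: 10001010110000. Divide by 11001 (XOR where the leading bit is 1):
  pos 0: 10001 XOR 11001 = 01000
  pos 1: 10000 XOR 11001 = 01001
  pos 2: 10011 XOR 11001 = 01010
  pos 3: 10100 XOR 11001 = 01101
  pos 4: 11011 XOR 11001 = 00010
  pos 7: 10100 XOR 11001 = 01101
  pos 8: 11010 XOR 11001 = 00011
Remainder (last 4 bits) = 0110. This is the CRC / FCS.

0110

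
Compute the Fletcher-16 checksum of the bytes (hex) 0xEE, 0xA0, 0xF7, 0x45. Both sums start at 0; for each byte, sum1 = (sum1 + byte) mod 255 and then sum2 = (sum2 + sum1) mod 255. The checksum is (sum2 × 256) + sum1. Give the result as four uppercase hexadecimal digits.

D2CC

Running sums (mod 255):
  after byte 0 (0xEE): sum1=238, sum2=238
  after byte 1 (0xA0): sum1=143, sum2=126
  after byte 2 (0xF7): sum1=135, sum2=6
  after byte 3 (0x45): sum1=204, sum2=210
Checksum = sum2·256 + sum1 = 210·256 + 204 = 53964 = 0xD2CC.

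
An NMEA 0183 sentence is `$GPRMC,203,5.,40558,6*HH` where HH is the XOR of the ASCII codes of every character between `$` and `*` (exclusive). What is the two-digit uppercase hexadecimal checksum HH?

XOR the ASCII codes of the payload characters:
  'G' = 0x47 → acc = 0x47
  'P' = 0x50 → acc = 0x17
  'R' = 0x52 → acc = 0x45
  'M' = 0x4D → acc = 0x08
  'C' = 0x43 → acc = 0x4B
  ',' = 0x2C → acc = 0x67
  '2' = 0x32 → acc = 0x55
  '0' = 0x30 → acc = 0x65
  '3' = 0x33 → acc = 0x56
  ',' = 0x2C → acc = 0x7A
  '5' = 0x35 → acc = 0x4F
  '.' = 0x2E → acc = 0x61
  ',' = 0x2C → acc = 0x4D
  '4' = 0x34 → acc = 0x79
  '0' = 0x30 → acc = 0x49
  '5' = 0x35 → acc = 0x7C
  '5' = 0x35 → acc = 0x49
  '8' = 0x38 → acc = 0x71
  ',' = 0x2C → acc = 0x5D
  '6' = 0x36 → acc = 0x6B
Checksum = 0x6B.

6B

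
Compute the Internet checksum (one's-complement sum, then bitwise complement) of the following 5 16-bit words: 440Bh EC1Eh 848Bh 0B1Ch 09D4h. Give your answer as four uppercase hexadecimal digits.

One's-complement addition (fold any carry out of bit 15 back into bit 0):
  0x440B + 0xEC1E = 0x13029 → wrap carry → 0x302A
  0x302A + 0x848B = 0x0B4B5
  0xB4B5 + 0x0B1C = 0x0BFD1
  0xBFD1 + 0x09D4 = 0x0C9A5
One's-complement sum = 0xC9A5.
Checksum = ~0xC9A5 & 0xFFFF = 0x365A.

365A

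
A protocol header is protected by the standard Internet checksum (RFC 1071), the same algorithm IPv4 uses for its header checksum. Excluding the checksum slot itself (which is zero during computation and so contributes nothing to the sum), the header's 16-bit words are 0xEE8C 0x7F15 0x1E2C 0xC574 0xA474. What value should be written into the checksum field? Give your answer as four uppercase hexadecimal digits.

One's-complement addition (fold any carry out of bit 15 back into bit 0):
  0xEE8C + 0x7F15 = 0x16DA1 → wrap carry → 0x6DA2
  0x6DA2 + 0x1E2C = 0x08BCE
  0x8BCE + 0xC574 = 0x15142 → wrap carry → 0x5143
  0x5143 + 0xA474 = 0x0F5B7
One's-complement sum = 0xF5B7.
Checksum = ~0xF5B7 & 0xFFFF = 0x0A48.

0A48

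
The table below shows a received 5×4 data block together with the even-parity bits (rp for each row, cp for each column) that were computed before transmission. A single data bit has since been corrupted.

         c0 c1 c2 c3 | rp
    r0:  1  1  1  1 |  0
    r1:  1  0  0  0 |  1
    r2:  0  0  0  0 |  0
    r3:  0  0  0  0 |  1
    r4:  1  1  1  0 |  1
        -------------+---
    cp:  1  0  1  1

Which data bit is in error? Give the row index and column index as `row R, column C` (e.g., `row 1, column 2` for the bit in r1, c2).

Recompute each row's even parity and compare to rp:
  r0: data parity 0, sent rp 0 → ok
  r1: data parity 1, sent rp 1 → ok
  r2: data parity 0, sent rp 0 → ok
  r3: data parity 0, sent rp 1 → mismatch
  r4: data parity 1, sent rp 1 → ok
Recompute each column's even parity and compare to cp:
  c0: data parity 1, sent cp 1 → ok
  c1: data parity 0, sent cp 0 → ok
  c2: data parity 0, sent cp 1 → mismatch
  c3: data parity 1, sent cp 1 → ok
Exactly one row (r3) and one column (c2) fail → the flipped bit is at their intersection.

row 3, column 2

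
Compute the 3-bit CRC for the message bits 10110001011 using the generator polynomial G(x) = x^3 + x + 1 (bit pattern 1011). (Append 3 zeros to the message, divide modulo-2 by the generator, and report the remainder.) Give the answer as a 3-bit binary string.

000

Append 3 zeros: 10110001011000. Divide by 1011 (XOR where the leading bit is 1):
  pos 0: 1011 XOR 1011 = 0000
  pos 7: 1011 XOR 1011 = 0000
Remainder (last 3 bits) = 000. This is the CRC / FCS.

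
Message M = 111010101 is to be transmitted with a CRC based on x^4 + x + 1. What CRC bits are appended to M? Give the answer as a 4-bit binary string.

1100

Append 4 zeros: 1110101010000. Divide by 10011 (XOR where the leading bit is 1):
  pos 0: 11101 XOR 10011 = 01110
  pos 1: 11100 XOR 10011 = 01111
  pos 2: 11111 XOR 10011 = 01100
  pos 3: 11000 XOR 10011 = 01011
  pos 4: 10111 XOR 10011 = 00100
  pos 6: 10000 XOR 10011 = 00011
Remainder (last 4 bits) = 1100. This is the CRC / FCS.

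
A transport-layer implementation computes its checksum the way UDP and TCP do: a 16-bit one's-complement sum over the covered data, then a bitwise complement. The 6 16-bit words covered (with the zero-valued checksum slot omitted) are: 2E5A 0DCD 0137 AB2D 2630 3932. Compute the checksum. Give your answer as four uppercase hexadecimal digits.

B811

One's-complement addition (fold any carry out of bit 15 back into bit 0):
  0x2E5A + 0x0DCD = 0x03C27
  0x3C27 + 0x0137 = 0x03D5E
  0x3D5E + 0xAB2D = 0x0E88B
  0xE88B + 0x2630 = 0x10EBB → wrap carry → 0x0EBC
  0x0EBC + 0x3932 = 0x047EE
One's-complement sum = 0x47EE.
Checksum = ~0x47EE & 0xFFFF = 0xB811.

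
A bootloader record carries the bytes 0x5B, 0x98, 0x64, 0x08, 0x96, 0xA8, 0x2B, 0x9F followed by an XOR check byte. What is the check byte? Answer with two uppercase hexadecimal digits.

25

XOR the bytes together:
  start with 0x5B
  0x5B ⊕ 0x98 = 0xC3
  0xC3 ⊕ 0x64 = 0xA7
  0xA7 ⊕ 0x08 = 0xAF
  0xAF ⊕ 0x96 = 0x39
  0x39 ⊕ 0xA8 = 0x91
  0x91 ⊕ 0x2B = 0xBA
  0xBA ⊕ 0x9F = 0x25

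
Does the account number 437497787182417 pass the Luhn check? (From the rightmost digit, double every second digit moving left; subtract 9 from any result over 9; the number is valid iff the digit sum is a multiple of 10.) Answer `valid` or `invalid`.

invalid

From the right, keep odd positions and double even positions (subtract 9 from any doubled value over 9):
  doubled (positions 2,4,...): 2 4 2 7 5 8 6 → sum 34
  kept (positions 1,3,...): 7 4 8 7 7 9 7 4 → sum 53
Total = 87.
87 mod 10 = 7, so the number is invalid.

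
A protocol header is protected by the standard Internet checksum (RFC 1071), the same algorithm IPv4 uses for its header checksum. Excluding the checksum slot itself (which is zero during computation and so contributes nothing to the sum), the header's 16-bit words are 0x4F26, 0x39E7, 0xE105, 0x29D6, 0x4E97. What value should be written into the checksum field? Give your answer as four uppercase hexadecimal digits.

One's-complement addition (fold any carry out of bit 15 back into bit 0):
  0x4F26 + 0x39E7 = 0x0890D
  0x890D + 0xE105 = 0x16A12 → wrap carry → 0x6A13
  0x6A13 + 0x29D6 = 0x093E9
  0x93E9 + 0x4E97 = 0x0E280
One's-complement sum = 0xE280.
Checksum = ~0xE280 & 0xFFFF = 0x1D7F.

1D7F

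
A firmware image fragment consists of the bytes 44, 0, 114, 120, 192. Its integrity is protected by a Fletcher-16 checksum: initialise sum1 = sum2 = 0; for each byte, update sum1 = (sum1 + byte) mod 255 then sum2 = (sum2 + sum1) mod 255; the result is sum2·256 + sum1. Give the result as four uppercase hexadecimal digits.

Running sums (mod 255):
  after byte 0 (44): sum1=44, sum2=44
  after byte 1 (0): sum1=44, sum2=88
  after byte 2 (114): sum1=158, sum2=246
  after byte 3 (120): sum1=23, sum2=14
  after byte 4 (192): sum1=215, sum2=229
Checksum = sum2·256 + sum1 = 229·256 + 215 = 58839 = 0xE5D7.

E5D7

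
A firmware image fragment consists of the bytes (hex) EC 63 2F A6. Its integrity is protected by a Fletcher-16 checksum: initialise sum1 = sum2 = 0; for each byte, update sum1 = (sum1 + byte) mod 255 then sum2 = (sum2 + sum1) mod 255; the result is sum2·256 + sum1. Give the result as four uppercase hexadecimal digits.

E226

Running sums (mod 255):
  after byte 0 (EC): sum1=236, sum2=236
  after byte 1 (63): sum1=80, sum2=61
  after byte 2 (2F): sum1=127, sum2=188
  after byte 3 (A6): sum1=38, sum2=226
Checksum = sum2·256 + sum1 = 226·256 + 38 = 57894 = 0xE226.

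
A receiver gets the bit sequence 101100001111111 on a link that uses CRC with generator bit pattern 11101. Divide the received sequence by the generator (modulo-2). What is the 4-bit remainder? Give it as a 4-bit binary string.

Modulo-2 division of 101100001111111 by 11101:
  pos 0: 10110 XOR 11101 = 01011
  pos 1: 10110 XOR 11101 = 01011
  pos 2: 10110 XOR 11101 = 01011
  pos 3: 10110 XOR 11101 = 01011
  pos 4: 10111 XOR 11101 = 01010
  pos 5: 10101 XOR 11101 = 01000
  pos 6: 10001 XOR 11101 = 01100
  pos 7: 11001 XOR 11101 = 00100
  pos 9: 10011 XOR 11101 = 01110
  pos 10: 11101 XOR 11101 = 00000
Remainder = 0000 (zero — the frame passes the CRC check).

0000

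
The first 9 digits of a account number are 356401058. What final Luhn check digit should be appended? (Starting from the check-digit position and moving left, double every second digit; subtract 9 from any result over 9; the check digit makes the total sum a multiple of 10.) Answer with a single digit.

9

Partial digits right→left: 8 5 0 1 0 4 6 5 3
Double every second digit counting from the check-digit position (so the 1st, 3rd, 5th, ... of the partial from the right).
  doubled (with −9 where >9): 7 0 0 3 6 → sum 16
  kept as-is: 5 1 4 5 → sum 15
Total = 16 + 15 = 31.
Check digit = (10 − (31 mod 10)) mod 10 = 9.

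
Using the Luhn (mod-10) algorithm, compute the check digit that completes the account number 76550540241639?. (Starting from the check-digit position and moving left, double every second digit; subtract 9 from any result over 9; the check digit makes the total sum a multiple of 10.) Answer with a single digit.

3

Partial digits right→left: 9 3 6 1 4 2 0 4 5 0 5 5 6 7
Double every second digit counting from the check-digit position (so the 1st, 3rd, 5th, ... of the partial from the right).
  doubled (with −9 where >9): 9 3 8 0 1 1 3 → sum 25
  kept as-is: 3 1 2 4 0 5 7 → sum 22
Total = 25 + 22 = 47.
Check digit = (10 − (47 mod 10)) mod 10 = 3.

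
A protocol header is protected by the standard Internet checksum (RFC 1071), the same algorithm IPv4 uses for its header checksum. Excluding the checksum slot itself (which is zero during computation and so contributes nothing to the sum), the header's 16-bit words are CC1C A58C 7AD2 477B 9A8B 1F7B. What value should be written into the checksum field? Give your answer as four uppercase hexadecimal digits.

1202

One's-complement addition (fold any carry out of bit 15 back into bit 0):
  0xCC1C + 0xA58C = 0x171A8 → wrap carry → 0x71A9
  0x71A9 + 0x7AD2 = 0x0EC7B
  0xEC7B + 0x477B = 0x133F6 → wrap carry → 0x33F7
  0x33F7 + 0x9A8B = 0x0CE82
  0xCE82 + 0x1F7B = 0x0EDFD
One's-complement sum = 0xEDFD.
Checksum = ~0xEDFD & 0xFFFF = 0x1202.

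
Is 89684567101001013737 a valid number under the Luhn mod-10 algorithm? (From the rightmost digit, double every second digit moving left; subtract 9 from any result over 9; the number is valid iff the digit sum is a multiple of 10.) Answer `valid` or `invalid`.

From the right, keep odd positions and double even positions (subtract 9 from any doubled value over 9):
  doubled (positions 2,4,...): 6 6 0 0 2 2 3 8 3 7 → sum 37
  kept (positions 1,3,...): 7 7 1 1 0 0 7 5 8 9 → sum 45
Total = 82.
82 mod 10 = 2, so the number is invalid.

invalid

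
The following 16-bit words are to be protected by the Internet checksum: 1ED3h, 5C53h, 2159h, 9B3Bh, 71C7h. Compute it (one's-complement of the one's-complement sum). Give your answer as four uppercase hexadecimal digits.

567D

One's-complement addition (fold any carry out of bit 15 back into bit 0):
  0x1ED3 + 0x5C53 = 0x07B26
  0x7B26 + 0x2159 = 0x09C7F
  0x9C7F + 0x9B3B = 0x137BA → wrap carry → 0x37BB
  0x37BB + 0x71C7 = 0x0A982
One's-complement sum = 0xA982.
Checksum = ~0xA982 & 0xFFFF = 0x567D.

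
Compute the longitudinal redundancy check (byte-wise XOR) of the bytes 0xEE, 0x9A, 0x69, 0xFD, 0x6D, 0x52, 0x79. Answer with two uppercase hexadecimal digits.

A6

XOR the bytes together:
  start with 0xEE
  0xEE ⊕ 0x9A = 0x74
  0x74 ⊕ 0x69 = 0x1D
  0x1D ⊕ 0xFD = 0xE0
  0xE0 ⊕ 0x6D = 0x8D
  0x8D ⊕ 0x52 = 0xDF
  0xDF ⊕ 0x79 = 0xA6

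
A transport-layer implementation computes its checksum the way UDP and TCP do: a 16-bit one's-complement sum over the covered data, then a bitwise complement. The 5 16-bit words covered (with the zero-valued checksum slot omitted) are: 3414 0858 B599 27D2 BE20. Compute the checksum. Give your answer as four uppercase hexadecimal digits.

One's-complement addition (fold any carry out of bit 15 back into bit 0):
  0x3414 + 0x0858 = 0x03C6C
  0x3C6C + 0xB599 = 0x0F205
  0xF205 + 0x27D2 = 0x119D7 → wrap carry → 0x19D8
  0x19D8 + 0xBE20 = 0x0D7F8
One's-complement sum = 0xD7F8.
Checksum = ~0xD7F8 & 0xFFFF = 0x2807.

2807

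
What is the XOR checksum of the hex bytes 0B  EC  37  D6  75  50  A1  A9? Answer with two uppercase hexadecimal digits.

2B

XOR the bytes together:
  start with 0x0B
  0x0B ⊕ 0xEC = 0xE7
  0xE7 ⊕ 0x37 = 0xD0
  0xD0 ⊕ 0xD6 = 0x06
  0x06 ⊕ 0x75 = 0x73
  0x73 ⊕ 0x50 = 0x23
  0x23 ⊕ 0xA1 = 0x82
  0x82 ⊕ 0xA9 = 0x2B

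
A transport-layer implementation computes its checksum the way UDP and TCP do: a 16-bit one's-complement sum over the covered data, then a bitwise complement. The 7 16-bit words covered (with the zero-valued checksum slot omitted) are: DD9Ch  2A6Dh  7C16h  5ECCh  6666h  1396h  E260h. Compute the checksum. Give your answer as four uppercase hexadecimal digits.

C0B5

One's-complement addition (fold any carry out of bit 15 back into bit 0):
  0xDD9C + 0x2A6D = 0x10809 → wrap carry → 0x080A
  0x080A + 0x7C16 = 0x08420
  0x8420 + 0x5ECC = 0x0E2EC
  0xE2EC + 0x6666 = 0x14952 → wrap carry → 0x4953
  0x4953 + 0x1396 = 0x05CE9
  0x5CE9 + 0xE260 = 0x13F49 → wrap carry → 0x3F4A
One's-complement sum = 0x3F4A.
Checksum = ~0x3F4A & 0xFFFF = 0xC0B5.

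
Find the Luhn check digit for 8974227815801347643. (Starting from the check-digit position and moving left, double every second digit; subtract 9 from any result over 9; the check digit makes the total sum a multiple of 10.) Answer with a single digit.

9

Partial digits right→left: 3 4 6 7 4 3 1 0 8 5 1 8 7 2 2 4 7 9 8
Double every second digit counting from the check-digit position (so the 1st, 3rd, 5th, ... of the partial from the right).
  doubled (with −9 where >9): 6 3 8 2 7 2 5 4 5 7 → sum 49
  kept as-is: 4 7 3 0 5 8 2 4 9 → sum 42
Total = 49 + 42 = 91.
Check digit = (10 − (91 mod 10)) mod 10 = 9.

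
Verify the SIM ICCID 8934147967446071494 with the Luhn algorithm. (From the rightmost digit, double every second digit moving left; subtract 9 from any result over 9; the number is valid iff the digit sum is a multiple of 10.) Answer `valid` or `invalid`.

From the right, keep odd positions and double even positions (subtract 9 from any doubled value over 9):
  doubled (positions 2,4,...): 9 2 0 8 5 9 8 8 9 → sum 58
  kept (positions 1,3,...): 4 4 7 6 4 6 7 1 3 8 → sum 50
Total = 108.
108 mod 10 = 8, so the number is invalid.

invalid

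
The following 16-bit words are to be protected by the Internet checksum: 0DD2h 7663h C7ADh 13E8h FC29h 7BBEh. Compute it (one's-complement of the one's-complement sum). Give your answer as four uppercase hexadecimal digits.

One's-complement addition (fold any carry out of bit 15 back into bit 0):
  0x0DD2 + 0x7663 = 0x08435
  0x8435 + 0xC7AD = 0x14BE2 → wrap carry → 0x4BE3
  0x4BE3 + 0x13E8 = 0x05FCB
  0x5FCB + 0xFC29 = 0x15BF4 → wrap carry → 0x5BF5
  0x5BF5 + 0x7BBE = 0x0D7B3
One's-complement sum = 0xD7B3.
Checksum = ~0xD7B3 & 0xFFFF = 0x284C.

284C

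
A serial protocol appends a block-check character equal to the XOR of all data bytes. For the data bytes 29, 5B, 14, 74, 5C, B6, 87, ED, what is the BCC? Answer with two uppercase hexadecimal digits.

XOR the bytes together:
  start with 0x29
  0x29 ⊕ 0x5B = 0x72
  0x72 ⊕ 0x14 = 0x66
  0x66 ⊕ 0x74 = 0x12
  0x12 ⊕ 0x5C = 0x4E
  0x4E ⊕ 0xB6 = 0xF8
  0xF8 ⊕ 0x87 = 0x7F
  0x7F ⊕ 0xED = 0x92

92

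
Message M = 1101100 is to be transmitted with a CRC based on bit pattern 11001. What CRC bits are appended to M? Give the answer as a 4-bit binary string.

Append 4 zeros: 11011000000. Divide by 11001 (XOR where the leading bit is 1):
  pos 0: 11011 XOR 11001 = 00010
  pos 3: 10000 XOR 11001 = 01001
  pos 4: 10010 XOR 11001 = 01011
  pos 5: 10110 XOR 11001 = 01111
  pos 6: 11110 XOR 11001 = 00111
Remainder (last 4 bits) = 0111. This is the CRC / FCS.

0111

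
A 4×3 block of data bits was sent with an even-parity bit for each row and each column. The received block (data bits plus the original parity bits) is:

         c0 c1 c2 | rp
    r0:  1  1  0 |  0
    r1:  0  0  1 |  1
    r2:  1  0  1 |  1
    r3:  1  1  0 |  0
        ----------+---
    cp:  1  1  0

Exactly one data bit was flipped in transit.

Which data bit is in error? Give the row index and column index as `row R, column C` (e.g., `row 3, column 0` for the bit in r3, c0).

Recompute each row's even parity and compare to rp:
  r0: data parity 0, sent rp 0 → ok
  r1: data parity 1, sent rp 1 → ok
  r2: data parity 0, sent rp 1 → mismatch
  r3: data parity 0, sent rp 0 → ok
Recompute each column's even parity and compare to cp:
  c0: data parity 1, sent cp 1 → ok
  c1: data parity 0, sent cp 1 → mismatch
  c2: data parity 0, sent cp 0 → ok
Exactly one row (r2) and one column (c1) fail → the flipped bit is at their intersection.

row 2, column 1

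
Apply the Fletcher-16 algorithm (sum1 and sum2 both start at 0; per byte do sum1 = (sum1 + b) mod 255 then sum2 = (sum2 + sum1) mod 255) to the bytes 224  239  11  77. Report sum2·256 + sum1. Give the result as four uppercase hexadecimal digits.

Running sums (mod 255):
  after byte 0 (224): sum1=224, sum2=224
  after byte 1 (239): sum1=208, sum2=177
  after byte 2 (11): sum1=219, sum2=141
  after byte 3 (77): sum1=41, sum2=182
Checksum = sum2·256 + sum1 = 182·256 + 41 = 46633 = 0xB629.

B629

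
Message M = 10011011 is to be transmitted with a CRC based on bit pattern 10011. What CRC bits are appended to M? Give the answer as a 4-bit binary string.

Append 4 zeros: 100110110000. Divide by 10011 (XOR where the leading bit is 1):
  pos 0: 10011 XOR 10011 = 00000
  pos 6: 11000 XOR 10011 = 01011
  pos 7: 10110 XOR 10011 = 00101
Remainder (last 4 bits) = 0101. This is the CRC / FCS.

0101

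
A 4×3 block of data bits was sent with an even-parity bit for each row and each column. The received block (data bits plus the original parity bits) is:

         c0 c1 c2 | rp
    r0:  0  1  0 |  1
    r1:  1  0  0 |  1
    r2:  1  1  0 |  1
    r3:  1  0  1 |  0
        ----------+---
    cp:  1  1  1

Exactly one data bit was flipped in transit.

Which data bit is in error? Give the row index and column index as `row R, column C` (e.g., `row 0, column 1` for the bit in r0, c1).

Recompute each row's even parity and compare to rp:
  r0: data parity 1, sent rp 1 → ok
  r1: data parity 1, sent rp 1 → ok
  r2: data parity 0, sent rp 1 → mismatch
  r3: data parity 0, sent rp 0 → ok
Recompute each column's even parity and compare to cp:
  c0: data parity 1, sent cp 1 → ok
  c1: data parity 0, sent cp 1 → mismatch
  c2: data parity 1, sent cp 1 → ok
Exactly one row (r2) and one column (c1) fail → the flipped bit is at their intersection.

row 2, column 1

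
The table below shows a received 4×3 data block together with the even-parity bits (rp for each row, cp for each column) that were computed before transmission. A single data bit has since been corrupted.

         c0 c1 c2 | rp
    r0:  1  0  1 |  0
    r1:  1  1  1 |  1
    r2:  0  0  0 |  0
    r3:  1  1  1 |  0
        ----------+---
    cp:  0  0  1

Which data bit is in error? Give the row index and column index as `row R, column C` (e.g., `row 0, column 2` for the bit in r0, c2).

Recompute each row's even parity and compare to rp:
  r0: data parity 0, sent rp 0 → ok
  r1: data parity 1, sent rp 1 → ok
  r2: data parity 0, sent rp 0 → ok
  r3: data parity 1, sent rp 0 → mismatch
Recompute each column's even parity and compare to cp:
  c0: data parity 1, sent cp 0 → mismatch
  c1: data parity 0, sent cp 0 → ok
  c2: data parity 1, sent cp 1 → ok
Exactly one row (r3) and one column (c0) fail → the flipped bit is at their intersection.

row 3, column 0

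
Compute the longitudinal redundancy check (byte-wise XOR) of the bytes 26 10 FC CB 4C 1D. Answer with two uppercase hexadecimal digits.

50

XOR the bytes together:
  start with 0x26
  0x26 ⊕ 0x10 = 0x36
  0x36 ⊕ 0xFC = 0xCA
  0xCA ⊕ 0xCB = 0x01
  0x01 ⊕ 0x4C = 0x4D
  0x4D ⊕ 0x1D = 0x50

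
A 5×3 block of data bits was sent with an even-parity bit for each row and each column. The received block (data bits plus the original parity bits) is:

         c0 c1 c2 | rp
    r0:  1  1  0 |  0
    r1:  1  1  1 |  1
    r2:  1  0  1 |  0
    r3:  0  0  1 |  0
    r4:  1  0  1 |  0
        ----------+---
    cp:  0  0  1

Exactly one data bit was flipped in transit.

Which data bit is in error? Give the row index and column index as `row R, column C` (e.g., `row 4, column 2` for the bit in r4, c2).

row 3, column 2

Recompute each row's even parity and compare to rp:
  r0: data parity 0, sent rp 0 → ok
  r1: data parity 1, sent rp 1 → ok
  r2: data parity 0, sent rp 0 → ok
  r3: data parity 1, sent rp 0 → mismatch
  r4: data parity 0, sent rp 0 → ok
Recompute each column's even parity and compare to cp:
  c0: data parity 0, sent cp 0 → ok
  c1: data parity 0, sent cp 0 → ok
  c2: data parity 0, sent cp 1 → mismatch
Exactly one row (r3) and one column (c2) fail → the flipped bit is at their intersection.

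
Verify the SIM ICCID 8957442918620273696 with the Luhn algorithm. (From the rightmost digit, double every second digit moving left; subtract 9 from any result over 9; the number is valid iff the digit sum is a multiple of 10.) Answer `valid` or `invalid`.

From the right, keep odd positions and double even positions (subtract 9 from any doubled value over 9):
  doubled (positions 2,4,...): 9 6 4 4 7 9 8 5 9 → sum 61
  kept (positions 1,3,...): 6 6 7 0 6 1 2 4 5 8 → sum 45
Total = 106.
106 mod 10 = 6, so the number is invalid.

invalid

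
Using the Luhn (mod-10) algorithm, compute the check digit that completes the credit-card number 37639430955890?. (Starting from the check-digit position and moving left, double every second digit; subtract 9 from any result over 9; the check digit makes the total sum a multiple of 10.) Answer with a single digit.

Partial digits right→left: 0 9 8 5 5 9 0 3 4 9 3 6 7 3
Double every second digit counting from the check-digit position (so the 1st, 3rd, 5th, ... of the partial from the right).
  doubled (with −9 where >9): 0 7 1 0 8 6 5 → sum 27
  kept as-is: 9 5 9 3 9 6 3 → sum 44
Total = 27 + 44 = 71.
Check digit = (10 − (71 mod 10)) mod 10 = 9.

9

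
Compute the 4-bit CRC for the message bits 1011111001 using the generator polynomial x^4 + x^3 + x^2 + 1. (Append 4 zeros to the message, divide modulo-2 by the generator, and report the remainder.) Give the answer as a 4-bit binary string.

Append 4 zeros: 10111110010000. Divide by 11101 (XOR where the leading bit is 1):
  pos 0: 10111 XOR 11101 = 01010
  pos 1: 10101 XOR 11101 = 01000
  pos 2: 10001 XOR 11101 = 01100
  pos 3: 11000 XOR 11101 = 00101
  pos 5: 10101 XOR 11101 = 01000
  pos 6: 10000 XOR 11101 = 01101
  pos 7: 11010 XOR 11101 = 00111
  pos 9: 11100 XOR 11101 = 00001
Remainder (last 4 bits) = 0001. This is the CRC / FCS.

0001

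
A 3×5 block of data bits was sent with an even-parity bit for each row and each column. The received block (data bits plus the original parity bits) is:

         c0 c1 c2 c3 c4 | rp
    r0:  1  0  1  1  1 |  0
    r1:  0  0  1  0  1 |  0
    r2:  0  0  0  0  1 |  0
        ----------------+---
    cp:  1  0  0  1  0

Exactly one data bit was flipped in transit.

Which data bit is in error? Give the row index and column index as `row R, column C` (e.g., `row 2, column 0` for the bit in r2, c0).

row 2, column 4

Recompute each row's even parity and compare to rp:
  r0: data parity 0, sent rp 0 → ok
  r1: data parity 0, sent rp 0 → ok
  r2: data parity 1, sent rp 0 → mismatch
Recompute each column's even parity and compare to cp:
  c0: data parity 1, sent cp 1 → ok
  c1: data parity 0, sent cp 0 → ok
  c2: data parity 0, sent cp 0 → ok
  c3: data parity 1, sent cp 1 → ok
  c4: data parity 1, sent cp 0 → mismatch
Exactly one row (r2) and one column (c4) fail → the flipped bit is at their intersection.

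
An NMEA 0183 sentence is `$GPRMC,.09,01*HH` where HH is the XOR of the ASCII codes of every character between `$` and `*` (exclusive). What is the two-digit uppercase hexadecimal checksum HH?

6D

XOR the ASCII codes of the payload characters:
  'G' = 0x47 → acc = 0x47
  'P' = 0x50 → acc = 0x17
  'R' = 0x52 → acc = 0x45
  'M' = 0x4D → acc = 0x08
  'C' = 0x43 → acc = 0x4B
  ',' = 0x2C → acc = 0x67
  '.' = 0x2E → acc = 0x49
  '0' = 0x30 → acc = 0x79
  '9' = 0x39 → acc = 0x40
  ',' = 0x2C → acc = 0x6C
  '0' = 0x30 → acc = 0x5C
  '1' = 0x31 → acc = 0x6D
Checksum = 0x6D.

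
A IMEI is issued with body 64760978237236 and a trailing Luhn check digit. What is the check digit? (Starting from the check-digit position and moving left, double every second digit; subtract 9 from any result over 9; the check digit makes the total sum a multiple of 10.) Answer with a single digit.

Partial digits right→left: 6 3 2 7 3 2 8 7 9 0 6 7 4 6
Double every second digit counting from the check-digit position (so the 1st, 3rd, 5th, ... of the partial from the right).
  doubled (with −9 where >9): 3 4 6 7 9 3 8 → sum 40
  kept as-is: 3 7 2 7 0 7 6 → sum 32
Total = 40 + 32 = 72.
Check digit = (10 − (72 mod 10)) mod 10 = 8.

8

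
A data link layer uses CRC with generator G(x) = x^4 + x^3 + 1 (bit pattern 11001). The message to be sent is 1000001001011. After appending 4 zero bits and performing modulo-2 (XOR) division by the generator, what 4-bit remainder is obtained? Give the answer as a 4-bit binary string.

1101

Append 4 zeros: 10000010010110000. Divide by 11001 (XOR where the leading bit is 1):
  pos 0: 10000 XOR 11001 = 01001
  pos 1: 10010 XOR 11001 = 01011
  pos 2: 10111 XOR 11001 = 01110
  pos 3: 11100 XOR 11001 = 00101
  pos 5: 10101 XOR 11001 = 01100
  pos 6: 11000 XOR 11001 = 00001
  pos 10: 11100 XOR 11001 = 00101
  pos 12: 10100 XOR 11001 = 01101
Remainder (last 4 bits) = 1101. This is the CRC / FCS.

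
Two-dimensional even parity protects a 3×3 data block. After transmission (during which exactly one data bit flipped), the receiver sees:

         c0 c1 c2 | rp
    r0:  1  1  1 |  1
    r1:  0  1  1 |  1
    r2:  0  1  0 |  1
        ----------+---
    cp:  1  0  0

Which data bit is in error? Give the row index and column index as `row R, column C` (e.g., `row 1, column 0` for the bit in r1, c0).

Recompute each row's even parity and compare to rp:
  r0: data parity 1, sent rp 1 → ok
  r1: data parity 0, sent rp 1 → mismatch
  r2: data parity 1, sent rp 1 → ok
Recompute each column's even parity and compare to cp:
  c0: data parity 1, sent cp 1 → ok
  c1: data parity 1, sent cp 0 → mismatch
  c2: data parity 0, sent cp 0 → ok
Exactly one row (r1) and one column (c1) fail → the flipped bit is at their intersection.

row 1, column 1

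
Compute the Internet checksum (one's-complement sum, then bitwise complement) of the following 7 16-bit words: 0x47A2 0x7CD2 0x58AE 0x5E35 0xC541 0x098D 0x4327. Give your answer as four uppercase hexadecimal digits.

72B1

One's-complement addition (fold any carry out of bit 15 back into bit 0):
  0x47A2 + 0x7CD2 = 0x0C474
  0xC474 + 0x58AE = 0x11D22 → wrap carry → 0x1D23
  0x1D23 + 0x5E35 = 0x07B58
  0x7B58 + 0xC541 = 0x14099 → wrap carry → 0x409A
  0x409A + 0x098D = 0x04A27
  0x4A27 + 0x4327 = 0x08D4E
One's-complement sum = 0x8D4E.
Checksum = ~0x8D4E & 0xFFFF = 0x72B1.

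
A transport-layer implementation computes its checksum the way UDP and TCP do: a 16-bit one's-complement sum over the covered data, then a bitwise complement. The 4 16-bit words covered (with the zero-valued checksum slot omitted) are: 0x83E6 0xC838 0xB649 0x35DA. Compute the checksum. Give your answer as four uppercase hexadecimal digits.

C7BC

One's-complement addition (fold any carry out of bit 15 back into bit 0):
  0x83E6 + 0xC838 = 0x14C1E → wrap carry → 0x4C1F
  0x4C1F + 0xB649 = 0x10268 → wrap carry → 0x0269
  0x0269 + 0x35DA = 0x03843
One's-complement sum = 0x3843.
Checksum = ~0x3843 & 0xFFFF = 0xC7BC.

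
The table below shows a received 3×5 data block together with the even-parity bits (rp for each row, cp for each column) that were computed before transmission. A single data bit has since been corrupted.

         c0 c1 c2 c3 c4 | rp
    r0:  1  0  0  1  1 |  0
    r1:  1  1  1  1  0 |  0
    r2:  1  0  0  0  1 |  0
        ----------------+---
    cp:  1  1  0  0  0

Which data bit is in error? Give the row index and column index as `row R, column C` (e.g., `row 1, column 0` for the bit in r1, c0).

Recompute each row's even parity and compare to rp:
  r0: data parity 1, sent rp 0 → mismatch
  r1: data parity 0, sent rp 0 → ok
  r2: data parity 0, sent rp 0 → ok
Recompute each column's even parity and compare to cp:
  c0: data parity 1, sent cp 1 → ok
  c1: data parity 1, sent cp 1 → ok
  c2: data parity 1, sent cp 0 → mismatch
  c3: data parity 0, sent cp 0 → ok
  c4: data parity 0, sent cp 0 → ok
Exactly one row (r0) and one column (c2) fail → the flipped bit is at their intersection.

row 0, column 2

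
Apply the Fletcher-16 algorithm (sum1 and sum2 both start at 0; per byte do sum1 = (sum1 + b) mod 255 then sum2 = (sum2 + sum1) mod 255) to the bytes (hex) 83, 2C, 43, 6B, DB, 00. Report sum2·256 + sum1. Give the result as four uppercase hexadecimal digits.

Running sums (mod 255):
  after byte 0 (83): sum1=131, sum2=131
  after byte 1 (2C): sum1=175, sum2=51
  after byte 2 (43): sum1=242, sum2=38
  after byte 3 (6B): sum1=94, sum2=132
  after byte 4 (DB): sum1=58, sum2=190
  after byte 5 (00): sum1=58, sum2=248
Checksum = sum2·256 + sum1 = 248·256 + 58 = 63546 = 0xF83A.

F83A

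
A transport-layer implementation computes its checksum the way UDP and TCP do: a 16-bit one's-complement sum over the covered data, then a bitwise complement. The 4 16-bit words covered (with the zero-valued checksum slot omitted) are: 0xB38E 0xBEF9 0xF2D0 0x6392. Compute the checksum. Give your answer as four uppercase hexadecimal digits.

One's-complement addition (fold any carry out of bit 15 back into bit 0):
  0xB38E + 0xBEF9 = 0x17287 → wrap carry → 0x7288
  0x7288 + 0xF2D0 = 0x16558 → wrap carry → 0x6559
  0x6559 + 0x6392 = 0x0C8EB
One's-complement sum = 0xC8EB.
Checksum = ~0xC8EB & 0xFFFF = 0x3714.

3714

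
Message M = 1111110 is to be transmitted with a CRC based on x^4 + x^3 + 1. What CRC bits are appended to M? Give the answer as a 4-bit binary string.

Append 4 zeros: 11111100000. Divide by 11001 (XOR where the leading bit is 1):
  pos 0: 11111 XOR 11001 = 00110
  pos 2: 11010 XOR 11001 = 00011
  pos 5: 11000 XOR 11001 = 00001
Remainder (last 4 bits) = 0010. This is the CRC / FCS.

0010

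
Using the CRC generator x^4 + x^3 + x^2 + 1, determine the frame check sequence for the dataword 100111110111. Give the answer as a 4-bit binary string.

Append 4 zeros: 1001111101110000. Divide by 11101 (XOR where the leading bit is 1):
  pos 0: 10011 XOR 11101 = 01110
  pos 1: 11101 XOR 11101 = 00000
  pos 6: 11011 XOR 11101 = 00110
  pos 8: 11010 XOR 11101 = 00111
  pos 10: 11100 XOR 11101 = 00001
Remainder (last 4 bits) = 0010. This is the CRC / FCS.

0010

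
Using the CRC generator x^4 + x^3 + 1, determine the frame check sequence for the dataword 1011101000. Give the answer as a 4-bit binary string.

Append 4 zeros: 10111010000000. Divide by 11001 (XOR where the leading bit is 1):
  pos 0: 10111 XOR 11001 = 01110
  pos 1: 11100 XOR 11001 = 00101
  pos 3: 10110 XOR 11001 = 01111
  pos 4: 11110 XOR 11001 = 00111
  pos 6: 11100 XOR 11001 = 00101
  pos 8: 10100 XOR 11001 = 01101
  pos 9: 11010 XOR 11001 = 00011
Remainder (last 4 bits) = 0011. This is the CRC / FCS.

0011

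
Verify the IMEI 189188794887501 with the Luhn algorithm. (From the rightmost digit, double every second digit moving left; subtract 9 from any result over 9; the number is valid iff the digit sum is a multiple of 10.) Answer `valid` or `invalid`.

From the right, keep odd positions and double even positions (subtract 9 from any doubled value over 9):
  doubled (positions 2,4,...): 0 5 7 9 7 2 7 → sum 37
  kept (positions 1,3,...): 1 5 8 4 7 8 9 1 → sum 43
Total = 80.
80 mod 10 = 0, so the number is valid.

valid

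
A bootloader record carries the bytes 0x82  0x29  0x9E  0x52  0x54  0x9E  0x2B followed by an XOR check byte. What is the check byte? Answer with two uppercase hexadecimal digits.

XOR the bytes together:
  start with 0x82
  0x82 ⊕ 0x29 = 0xAB
  0xAB ⊕ 0x9E = 0x35
  0x35 ⊕ 0x52 = 0x67
  0x67 ⊕ 0x54 = 0x33
  0x33 ⊕ 0x9E = 0xAD
  0xAD ⊕ 0x2B = 0x86

86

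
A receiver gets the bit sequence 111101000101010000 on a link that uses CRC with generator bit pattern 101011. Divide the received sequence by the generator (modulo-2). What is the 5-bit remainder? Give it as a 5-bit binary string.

00000

Modulo-2 division of 111101000101010000 by 101011:
  pos 0: 111101 XOR 101011 = 010110
  pos 1: 101100 XOR 101011 = 000111
  pos 4: 111001 XOR 101011 = 010010
  pos 5: 100100 XOR 101011 = 001111
  pos 7: 111110 XOR 101011 = 010101
  pos 8: 101011 XOR 101011 = 000000
Remainder = 00000 (zero — the frame passes the CRC check).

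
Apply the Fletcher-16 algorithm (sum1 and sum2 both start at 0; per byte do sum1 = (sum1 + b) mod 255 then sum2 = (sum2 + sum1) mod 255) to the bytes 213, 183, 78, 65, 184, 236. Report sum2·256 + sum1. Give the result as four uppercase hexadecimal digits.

F4C2

Running sums (mod 255):
  after byte 0 (213): sum1=213, sum2=213
  after byte 1 (183): sum1=141, sum2=99
  after byte 2 (78): sum1=219, sum2=63
  after byte 3 (65): sum1=29, sum2=92
  after byte 4 (184): sum1=213, sum2=50
  after byte 5 (236): sum1=194, sum2=244
Checksum = sum2·256 + sum1 = 244·256 + 194 = 62658 = 0xF4C2.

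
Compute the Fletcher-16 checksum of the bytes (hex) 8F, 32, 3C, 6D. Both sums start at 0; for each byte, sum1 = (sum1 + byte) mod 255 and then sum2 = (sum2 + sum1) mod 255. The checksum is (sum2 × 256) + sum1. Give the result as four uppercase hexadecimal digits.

Running sums (mod 255):
  after byte 0 (8F): sum1=143, sum2=143
  after byte 1 (32): sum1=193, sum2=81
  after byte 2 (3C): sum1=253, sum2=79
  after byte 3 (6D): sum1=107, sum2=186
Checksum = sum2·256 + sum1 = 186·256 + 107 = 47723 = 0xBA6B.

BA6B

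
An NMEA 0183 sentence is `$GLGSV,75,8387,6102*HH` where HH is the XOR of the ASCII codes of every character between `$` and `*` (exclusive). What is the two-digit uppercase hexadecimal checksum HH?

66

XOR the ASCII codes of the payload characters:
  'G' = 0x47 → acc = 0x47
  'L' = 0x4C → acc = 0x0B
  'G' = 0x47 → acc = 0x4C
  'S' = 0x53 → acc = 0x1F
  'V' = 0x56 → acc = 0x49
  ',' = 0x2C → acc = 0x65
  '7' = 0x37 → acc = 0x52
  '5' = 0x35 → acc = 0x67
  ',' = 0x2C → acc = 0x4B
  '8' = 0x38 → acc = 0x73
  '3' = 0x33 → acc = 0x40
  '8' = 0x38 → acc = 0x78
  '7' = 0x37 → acc = 0x4F
  ',' = 0x2C → acc = 0x63
  '6' = 0x36 → acc = 0x55
  '1' = 0x31 → acc = 0x64
  '0' = 0x30 → acc = 0x54
  '2' = 0x32 → acc = 0x66
Checksum = 0x66.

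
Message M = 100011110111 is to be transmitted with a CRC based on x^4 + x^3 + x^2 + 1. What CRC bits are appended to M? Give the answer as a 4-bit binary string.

0101

Append 4 zeros: 1000111101110000. Divide by 11101 (XOR where the leading bit is 1):
  pos 0: 10001 XOR 11101 = 01100
  pos 1: 11001 XOR 11101 = 00100
  pos 3: 10011 XOR 11101 = 01110
  pos 4: 11100 XOR 11101 = 00001
  pos 8: 11110 XOR 11101 = 00011
  pos 11: 11000 XOR 11101 = 00101
Remainder (last 4 bits) = 0101. This is the CRC / FCS.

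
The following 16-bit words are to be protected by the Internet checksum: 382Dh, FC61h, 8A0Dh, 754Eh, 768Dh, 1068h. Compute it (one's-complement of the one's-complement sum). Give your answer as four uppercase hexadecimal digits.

One's-complement addition (fold any carry out of bit 15 back into bit 0):
  0x382D + 0xFC61 = 0x1348E → wrap carry → 0x348F
  0x348F + 0x8A0D = 0x0BE9C
  0xBE9C + 0x754E = 0x133EA → wrap carry → 0x33EB
  0x33EB + 0x768D = 0x0AA78
  0xAA78 + 0x1068 = 0x0BAE0
One's-complement sum = 0xBAE0.
Checksum = ~0xBAE0 & 0xFFFF = 0x451F.

451F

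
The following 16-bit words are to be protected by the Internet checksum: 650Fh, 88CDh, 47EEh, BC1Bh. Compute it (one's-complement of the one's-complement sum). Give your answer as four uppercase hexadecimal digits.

0E19

One's-complement addition (fold any carry out of bit 15 back into bit 0):
  0x650F + 0x88CD = 0x0EDDC
  0xEDDC + 0x47EE = 0x135CA → wrap carry → 0x35CB
  0x35CB + 0xBC1B = 0x0F1E6
One's-complement sum = 0xF1E6.
Checksum = ~0xF1E6 & 0xFFFF = 0x0E19.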